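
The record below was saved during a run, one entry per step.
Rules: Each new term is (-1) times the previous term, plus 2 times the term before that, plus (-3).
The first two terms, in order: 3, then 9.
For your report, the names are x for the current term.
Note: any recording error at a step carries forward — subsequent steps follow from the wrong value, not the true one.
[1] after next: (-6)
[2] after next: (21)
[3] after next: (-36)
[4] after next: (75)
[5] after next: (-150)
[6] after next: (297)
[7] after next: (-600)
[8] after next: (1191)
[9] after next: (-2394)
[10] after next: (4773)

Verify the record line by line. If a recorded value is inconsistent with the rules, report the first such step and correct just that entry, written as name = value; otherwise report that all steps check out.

no error

1. x = -1*(9) + (2)*(3) + (-3) = -6 (checks out)
2. x = -1*(-6) + (2)*(9) + (-3) = 21 (same as recorded)
3. x = -1*(21) + (2)*(-6) + (-3) = -36 (no discrepancy)
4. x = -1*(-36) + (2)*(21) + (-3) = 75 (verified)
5. x = -1*(75) + (2)*(-36) + (-3) = -150 (no discrepancy)
6. x = -1*(-150) + (2)*(75) + (-3) = 297 (verified)
7. x = -1*(297) + (2)*(-150) + (-3) = -600 (no discrepancy)
8. x = -1*(-600) + (2)*(297) + (-3) = 1191 (confirmed correct)
9. x = -1*(1191) + (2)*(-600) + (-3) = -2394 (same as recorded)
10. x = -1*(-2394) + (2)*(1191) + (-3) = 4773 (exactly as logged)
No step deviates from the rules.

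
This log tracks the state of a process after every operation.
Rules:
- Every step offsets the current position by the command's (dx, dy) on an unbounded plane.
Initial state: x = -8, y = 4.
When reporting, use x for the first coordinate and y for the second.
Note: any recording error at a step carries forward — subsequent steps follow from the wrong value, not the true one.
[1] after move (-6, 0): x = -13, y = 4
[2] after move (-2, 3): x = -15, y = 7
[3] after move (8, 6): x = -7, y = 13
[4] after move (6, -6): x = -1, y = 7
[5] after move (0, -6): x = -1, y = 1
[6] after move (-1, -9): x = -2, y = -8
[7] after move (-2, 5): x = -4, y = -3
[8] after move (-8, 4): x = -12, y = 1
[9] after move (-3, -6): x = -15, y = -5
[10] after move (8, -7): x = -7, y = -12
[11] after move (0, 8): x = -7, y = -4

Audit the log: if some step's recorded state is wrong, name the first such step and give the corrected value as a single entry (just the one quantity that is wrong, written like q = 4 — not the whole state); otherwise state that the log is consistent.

step 1, x = -14

Recomputing the run from the initial state:
step 1: x = -14, y = 4
step 2: x = -16, y = 7
step 3: x = -8, y = 13
step 4: x = -2, y = 7
step 5: x = -2, y = 1
step 6: x = -3, y = -8
step 7: x = -5, y = -3
step 8: x = -13, y = 1
step 9: x = -16, y = -5
step 10: x = -8, y = -12
step 11: x = -8, y = -4
The first disagreement with the log is at step 1, where the value should be x = -14.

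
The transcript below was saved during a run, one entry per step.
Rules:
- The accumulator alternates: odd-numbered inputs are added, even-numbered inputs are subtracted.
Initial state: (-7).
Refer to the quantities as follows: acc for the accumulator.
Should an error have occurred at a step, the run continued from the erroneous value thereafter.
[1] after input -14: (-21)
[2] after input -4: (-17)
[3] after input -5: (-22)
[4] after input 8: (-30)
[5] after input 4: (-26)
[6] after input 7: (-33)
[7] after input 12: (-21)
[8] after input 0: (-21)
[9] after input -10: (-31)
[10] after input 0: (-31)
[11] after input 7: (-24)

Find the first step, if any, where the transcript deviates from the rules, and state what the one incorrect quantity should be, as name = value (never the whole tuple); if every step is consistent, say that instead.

Recomputing the run from the initial state:
step 1: acc = -21
step 2: acc = -17
step 3: acc = -22
step 4: acc = -30
step 5: acc = -26
step 6: acc = -33
step 7: acc = -21
step 8: acc = -21
step 9: acc = -31
step 10: acc = -31
step 11: acc = -24
This matches the transcript at every step.

no error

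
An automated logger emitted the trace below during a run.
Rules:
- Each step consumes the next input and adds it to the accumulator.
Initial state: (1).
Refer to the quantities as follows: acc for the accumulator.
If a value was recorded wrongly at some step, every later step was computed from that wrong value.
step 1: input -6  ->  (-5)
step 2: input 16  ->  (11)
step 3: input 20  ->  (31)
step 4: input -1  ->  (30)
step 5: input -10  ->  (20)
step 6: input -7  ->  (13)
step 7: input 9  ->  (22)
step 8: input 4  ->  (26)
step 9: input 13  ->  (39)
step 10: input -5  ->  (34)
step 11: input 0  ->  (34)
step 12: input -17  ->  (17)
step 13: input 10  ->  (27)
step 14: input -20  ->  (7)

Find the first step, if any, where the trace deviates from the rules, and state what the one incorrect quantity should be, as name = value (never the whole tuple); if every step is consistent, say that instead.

no error

step 1: acc = 1 + -6 = -5 -> confirmed correct
step 2: acc = -5 + 16 = 11 -> verified
step 3: acc = 11 + 20 = 31 -> consistent with the trace
step 4: acc = 31 + -1 = 30 -> consistent with the trace
step 5: acc = 30 + -10 = 20 -> no discrepancy
step 6: acc = 20 + -7 = 13 -> matches
step 7: acc = 13 + 9 = 22 -> agrees with the trace
step 8: acc = 22 + 4 = 26 -> checks out
step 9: acc = 26 + 13 = 39 -> consistent with the trace
step 10: acc = 39 + -5 = 34 -> agrees with the trace
step 11: acc = 34 + 0 = 34 -> matches
step 12: acc = 34 + -17 = 17 -> consistent with the trace
step 13: acc = 17 + 10 = 27 -> confirmed correct
step 14: acc = 27 + -20 = 7 -> no discrepancy
All entries verified; no error found.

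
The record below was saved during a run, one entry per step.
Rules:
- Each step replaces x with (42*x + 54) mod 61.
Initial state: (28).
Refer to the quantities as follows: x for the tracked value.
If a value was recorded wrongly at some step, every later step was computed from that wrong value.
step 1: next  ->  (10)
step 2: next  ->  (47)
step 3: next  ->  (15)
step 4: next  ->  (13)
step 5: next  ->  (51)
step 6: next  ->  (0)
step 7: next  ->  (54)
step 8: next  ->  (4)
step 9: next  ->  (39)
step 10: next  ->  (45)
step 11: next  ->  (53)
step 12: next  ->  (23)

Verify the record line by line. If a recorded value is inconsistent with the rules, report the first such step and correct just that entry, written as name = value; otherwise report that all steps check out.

no error

1. x = (42*28 + 54) mod 61 = 10 (consistent with the record)
2. x = (42*10 + 54) mod 61 = 47 (exactly as logged)
3. x = (42*47 + 54) mod 61 = 15 (exactly as logged)
4. x = (42*15 + 54) mod 61 = 13 (matches)
5. x = (42*13 + 54) mod 61 = 51 (matches)
6. x = (42*51 + 54) mod 61 = 0 (same as recorded)
7. x = (42*0 + 54) mod 61 = 54 (same as recorded)
8. x = (42*54 + 54) mod 61 = 4 (exactly as logged)
9. x = (42*4 + 54) mod 61 = 39 (checks out)
10. x = (42*39 + 54) mod 61 = 45 (same as recorded)
11. x = (42*45 + 54) mod 61 = 53 (exactly as logged)
12. x = (42*53 + 54) mod 61 = 23 (same as recorded)
The whole run recomputes cleanly — no discrepancies.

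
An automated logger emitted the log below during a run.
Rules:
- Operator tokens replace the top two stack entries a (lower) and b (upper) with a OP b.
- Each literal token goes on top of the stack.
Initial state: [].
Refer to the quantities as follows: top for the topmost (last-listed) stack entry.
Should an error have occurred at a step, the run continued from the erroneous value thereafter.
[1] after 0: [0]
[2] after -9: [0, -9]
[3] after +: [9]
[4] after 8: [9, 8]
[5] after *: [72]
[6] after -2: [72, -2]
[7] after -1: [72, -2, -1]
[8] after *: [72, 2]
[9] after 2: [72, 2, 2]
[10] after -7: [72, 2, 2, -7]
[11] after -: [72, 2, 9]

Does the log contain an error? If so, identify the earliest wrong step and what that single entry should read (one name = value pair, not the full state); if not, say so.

Recomputing the run from the initial state:
step 1: [0]
step 2: [0, -9]
step 3: [-9]
step 4: [-9, 8]
step 5: [-72]
step 6: [-72, -2]
step 7: [-72, -2, -1]
step 8: [-72, 2]
step 9: [-72, 2, 2]
step 10: [-72, 2, 2, -7]
step 11: [-72, 2, 9]
The first disagreement with the log is at step 3, where the value should be top = -9.

step 3, top = -9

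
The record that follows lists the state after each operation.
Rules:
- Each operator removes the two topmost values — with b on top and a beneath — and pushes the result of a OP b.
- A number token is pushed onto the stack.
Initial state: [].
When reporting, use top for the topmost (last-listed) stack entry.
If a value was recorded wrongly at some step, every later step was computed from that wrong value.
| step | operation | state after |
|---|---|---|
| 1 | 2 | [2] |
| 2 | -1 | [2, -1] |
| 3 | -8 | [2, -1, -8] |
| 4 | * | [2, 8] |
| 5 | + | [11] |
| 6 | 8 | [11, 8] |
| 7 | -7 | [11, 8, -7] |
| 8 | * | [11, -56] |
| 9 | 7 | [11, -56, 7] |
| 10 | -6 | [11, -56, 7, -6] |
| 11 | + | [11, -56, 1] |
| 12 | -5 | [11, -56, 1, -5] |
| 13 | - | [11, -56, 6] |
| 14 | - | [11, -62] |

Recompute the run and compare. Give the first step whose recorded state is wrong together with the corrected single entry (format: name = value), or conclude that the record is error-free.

Recomputing the run from the initial state:
step 1: [2]
step 2: [2, -1]
step 3: [2, -1, -8]
step 4: [2, 8]
step 5: [10]
step 6: [10, 8]
step 7: [10, 8, -7]
step 8: [10, -56]
step 9: [10, -56, 7]
step 10: [10, -56, 7, -6]
step 11: [10, -56, 1]
step 12: [10, -56, 1, -5]
step 13: [10, -56, 6]
step 14: [10, -62]
The first disagreement with the record is at step 5, where the value should be top = 10.

step 5, top = 10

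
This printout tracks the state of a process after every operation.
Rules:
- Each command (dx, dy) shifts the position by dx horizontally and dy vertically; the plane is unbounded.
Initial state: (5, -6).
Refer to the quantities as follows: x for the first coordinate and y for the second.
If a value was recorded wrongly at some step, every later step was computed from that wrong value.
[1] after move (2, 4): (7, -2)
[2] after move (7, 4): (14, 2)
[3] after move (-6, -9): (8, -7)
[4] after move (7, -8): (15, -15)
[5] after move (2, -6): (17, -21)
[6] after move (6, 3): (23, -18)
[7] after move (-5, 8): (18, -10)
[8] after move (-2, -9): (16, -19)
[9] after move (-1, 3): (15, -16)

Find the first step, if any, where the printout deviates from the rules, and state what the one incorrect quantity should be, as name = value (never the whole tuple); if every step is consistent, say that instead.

no error

1. x = 5 + (2) = 7, y = -6 + (4) = -2 (matches)
2. x = 7 + (7) = 14, y = -2 + (4) = 2 (consistent with the printout)
3. x = 14 + (-6) = 8, y = 2 + (-9) = -7 (same as recorded)
4. x = 8 + (7) = 15, y = -7 + (-8) = -15 (same as recorded)
5. x = 15 + (2) = 17, y = -15 + (-6) = -21 (consistent with the printout)
6. x = 17 + (6) = 23, y = -21 + (3) = -18 (in agreement)
7. x = 23 + (-5) = 18, y = -18 + (8) = -10 (verified)
8. x = 18 + (-2) = 16, y = -10 + (-9) = -19 (checks out)
9. x = 16 + (-1) = 15, y = -19 + (3) = -16 (same as recorded)
Every step is consistent.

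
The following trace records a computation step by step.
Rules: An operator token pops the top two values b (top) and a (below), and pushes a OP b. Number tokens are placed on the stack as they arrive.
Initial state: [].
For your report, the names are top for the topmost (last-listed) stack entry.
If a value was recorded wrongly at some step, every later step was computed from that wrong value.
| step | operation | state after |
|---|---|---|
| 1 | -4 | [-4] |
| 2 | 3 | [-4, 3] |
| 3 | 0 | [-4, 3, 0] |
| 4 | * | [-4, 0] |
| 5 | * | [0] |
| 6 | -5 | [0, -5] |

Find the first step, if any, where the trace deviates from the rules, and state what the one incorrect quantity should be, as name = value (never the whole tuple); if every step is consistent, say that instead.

no error

Recomputing the run from the initial state:
step 1: [-4]
step 2: [-4, 3]
step 3: [-4, 3, 0]
step 4: [-4, 0]
step 5: [0]
step 6: [0, -5]
This matches the trace at every step.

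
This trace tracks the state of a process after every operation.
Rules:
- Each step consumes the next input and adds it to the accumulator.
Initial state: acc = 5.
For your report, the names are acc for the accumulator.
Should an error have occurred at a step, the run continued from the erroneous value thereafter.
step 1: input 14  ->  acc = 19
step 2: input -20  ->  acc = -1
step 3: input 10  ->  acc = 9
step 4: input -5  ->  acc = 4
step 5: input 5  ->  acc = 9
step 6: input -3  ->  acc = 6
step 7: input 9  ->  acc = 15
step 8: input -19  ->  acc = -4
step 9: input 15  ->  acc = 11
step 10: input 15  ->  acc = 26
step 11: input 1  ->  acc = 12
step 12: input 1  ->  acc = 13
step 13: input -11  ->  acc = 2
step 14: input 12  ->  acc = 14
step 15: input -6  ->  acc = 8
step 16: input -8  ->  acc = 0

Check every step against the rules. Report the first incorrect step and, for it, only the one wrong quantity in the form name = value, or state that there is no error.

step 11, acc = 27

Step 1: acc = 5 + 14 = 19 — confirmed correct.
Step 2: acc = 19 + -20 = -1 — no discrepancy.
Step 3: acc = -1 + 10 = 9 — exactly as logged.
Step 4: acc = 9 + -5 = 4 — agrees with the trace.
Step 5: acc = 4 + 5 = 9 — agrees with the trace.
Step 6: acc = 9 + -3 = 6 — no discrepancy.
Step 7: acc = 6 + 9 = 15 — exactly as logged.
Step 8: acc = 15 + -19 = -4 — in agreement.
Step 9: acc = -4 + 15 = 11 — same as recorded.
Step 10: acc = 11 + 15 = 26 — matches.
Step 11: acc = 26 + 1 = 27 — the trace has a different value.
First deviation found at step 11; the corrected entry is acc = 27.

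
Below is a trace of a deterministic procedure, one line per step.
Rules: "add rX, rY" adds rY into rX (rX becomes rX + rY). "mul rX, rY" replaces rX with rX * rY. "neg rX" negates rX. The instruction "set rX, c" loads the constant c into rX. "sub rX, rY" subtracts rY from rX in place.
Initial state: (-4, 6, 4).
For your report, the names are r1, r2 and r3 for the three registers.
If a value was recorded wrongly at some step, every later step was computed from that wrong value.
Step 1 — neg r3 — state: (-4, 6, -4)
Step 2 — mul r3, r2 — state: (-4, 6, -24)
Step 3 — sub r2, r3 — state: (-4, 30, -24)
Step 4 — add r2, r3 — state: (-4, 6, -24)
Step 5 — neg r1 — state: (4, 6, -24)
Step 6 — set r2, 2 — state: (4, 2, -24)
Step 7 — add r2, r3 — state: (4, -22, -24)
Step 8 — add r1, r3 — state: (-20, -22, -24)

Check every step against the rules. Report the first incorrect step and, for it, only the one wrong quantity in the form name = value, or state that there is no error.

step 1: r3 = -(4) = -4 -> no discrepancy
step 2: r3 = -4 * 6 = -24 -> verified
step 3: r2 = 6 - -24 = 30 -> consistent with the trace
step 4: r2 = 30 + -24 = 6 -> checks out
step 5: r1 = -(-4) = 4 -> same as recorded
step 6: r2 = 2 -> verified
step 7: r2 = 2 + -24 = -22 -> no discrepancy
step 8: r1 = 4 + -24 = -20 -> confirmed correct
Every step is consistent.

no error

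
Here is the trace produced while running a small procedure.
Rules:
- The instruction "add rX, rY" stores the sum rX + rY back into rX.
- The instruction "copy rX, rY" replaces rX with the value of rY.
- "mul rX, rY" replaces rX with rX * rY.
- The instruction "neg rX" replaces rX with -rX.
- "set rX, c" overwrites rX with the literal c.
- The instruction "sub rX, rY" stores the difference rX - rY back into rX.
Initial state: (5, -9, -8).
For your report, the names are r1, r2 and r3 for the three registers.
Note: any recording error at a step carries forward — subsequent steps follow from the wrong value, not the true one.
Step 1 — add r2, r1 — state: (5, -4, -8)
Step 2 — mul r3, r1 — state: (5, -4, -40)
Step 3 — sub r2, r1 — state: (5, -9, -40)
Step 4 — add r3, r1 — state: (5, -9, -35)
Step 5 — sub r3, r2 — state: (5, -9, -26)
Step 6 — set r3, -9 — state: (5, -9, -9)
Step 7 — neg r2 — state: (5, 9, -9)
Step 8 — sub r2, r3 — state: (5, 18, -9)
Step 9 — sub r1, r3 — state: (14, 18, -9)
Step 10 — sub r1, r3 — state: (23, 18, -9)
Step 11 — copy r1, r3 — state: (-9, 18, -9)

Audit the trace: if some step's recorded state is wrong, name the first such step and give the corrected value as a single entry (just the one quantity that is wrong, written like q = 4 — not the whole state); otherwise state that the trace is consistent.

Recomputing the run from the initial state:
step 1: r1 = 5, r2 = -4, r3 = -8
step 2: r1 = 5, r2 = -4, r3 = -40
step 3: r1 = 5, r2 = -9, r3 = -40
step 4: r1 = 5, r2 = -9, r3 = -35
step 5: r1 = 5, r2 = -9, r3 = -26
step 6: r1 = 5, r2 = -9, r3 = -9
step 7: r1 = 5, r2 = 9, r3 = -9
step 8: r1 = 5, r2 = 18, r3 = -9
step 9: r1 = 14, r2 = 18, r3 = -9
step 10: r1 = 23, r2 = 18, r3 = -9
step 11: r1 = -9, r2 = 18, r3 = -9
This matches the trace at every step.

no error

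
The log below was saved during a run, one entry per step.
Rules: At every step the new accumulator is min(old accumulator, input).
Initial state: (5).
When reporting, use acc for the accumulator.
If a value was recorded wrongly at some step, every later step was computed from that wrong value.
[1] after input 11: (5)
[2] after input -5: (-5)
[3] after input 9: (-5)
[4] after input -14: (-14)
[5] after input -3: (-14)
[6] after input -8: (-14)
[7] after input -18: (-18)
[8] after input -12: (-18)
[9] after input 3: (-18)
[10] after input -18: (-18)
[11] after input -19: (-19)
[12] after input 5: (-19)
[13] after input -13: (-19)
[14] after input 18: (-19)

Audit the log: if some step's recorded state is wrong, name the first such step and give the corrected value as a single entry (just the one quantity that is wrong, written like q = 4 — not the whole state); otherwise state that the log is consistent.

no error

Recomputing the run from the initial state:
step 1: acc = 5
step 2: acc = -5
step 3: acc = -5
step 4: acc = -14
step 5: acc = -14
step 6: acc = -14
step 7: acc = -18
step 8: acc = -18
step 9: acc = -18
step 10: acc = -18
step 11: acc = -19
step 12: acc = -19
step 13: acc = -19
step 14: acc = -19
This matches the log at every step.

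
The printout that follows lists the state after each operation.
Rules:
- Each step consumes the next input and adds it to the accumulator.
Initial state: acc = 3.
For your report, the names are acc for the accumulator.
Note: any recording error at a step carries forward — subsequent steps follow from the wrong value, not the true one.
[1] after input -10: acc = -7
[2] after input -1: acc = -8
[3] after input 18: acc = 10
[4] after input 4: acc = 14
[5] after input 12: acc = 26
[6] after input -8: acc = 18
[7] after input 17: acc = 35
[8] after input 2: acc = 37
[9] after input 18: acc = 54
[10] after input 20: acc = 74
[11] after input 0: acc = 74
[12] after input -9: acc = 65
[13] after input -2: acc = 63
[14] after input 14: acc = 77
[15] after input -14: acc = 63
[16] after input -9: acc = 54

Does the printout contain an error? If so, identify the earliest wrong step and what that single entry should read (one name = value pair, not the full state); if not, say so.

step 9, acc = 55

Recomputing the run from the initial state:
step 1: acc = -7
step 2: acc = -8
step 3: acc = 10
step 4: acc = 14
step 5: acc = 26
step 6: acc = 18
step 7: acc = 35
step 8: acc = 37
step 9: acc = 55
step 10: acc = 75
step 11: acc = 75
step 12: acc = 66
step 13: acc = 64
step 14: acc = 78
step 15: acc = 64
step 16: acc = 55
The first disagreement with the printout is at step 9, where the value should be acc = 55.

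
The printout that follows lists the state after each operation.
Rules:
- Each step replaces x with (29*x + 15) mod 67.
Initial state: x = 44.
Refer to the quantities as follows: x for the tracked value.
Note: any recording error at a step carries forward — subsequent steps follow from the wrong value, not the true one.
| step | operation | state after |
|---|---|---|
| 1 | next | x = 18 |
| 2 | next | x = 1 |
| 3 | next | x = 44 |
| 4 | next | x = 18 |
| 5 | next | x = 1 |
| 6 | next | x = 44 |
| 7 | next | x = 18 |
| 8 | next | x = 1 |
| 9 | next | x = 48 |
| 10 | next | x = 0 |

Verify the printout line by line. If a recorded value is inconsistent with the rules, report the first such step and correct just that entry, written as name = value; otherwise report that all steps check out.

Step 1: x = (29*44 + 15) mod 67 = 18 — verified.
Step 2: x = (29*18 + 15) mod 67 = 1 — agrees with the printout.
Step 3: x = (29*1 + 15) mod 67 = 44 — no discrepancy.
Step 4: x = (29*44 + 15) mod 67 = 18 — same as recorded.
Step 5: x = (29*18 + 15) mod 67 = 1 — consistent with the printout.
Step 6: x = (29*1 + 15) mod 67 = 44 — checks out.
Step 7: x = (29*44 + 15) mod 67 = 18 — matches.
Step 8: x = (29*18 + 15) mod 67 = 1 — no discrepancy.
Step 9: x = (29*1 + 15) mod 67 = 44 — first mismatch against the printout.
Step 9 is the first one off; corrected, x = 44.

step 9, x = 44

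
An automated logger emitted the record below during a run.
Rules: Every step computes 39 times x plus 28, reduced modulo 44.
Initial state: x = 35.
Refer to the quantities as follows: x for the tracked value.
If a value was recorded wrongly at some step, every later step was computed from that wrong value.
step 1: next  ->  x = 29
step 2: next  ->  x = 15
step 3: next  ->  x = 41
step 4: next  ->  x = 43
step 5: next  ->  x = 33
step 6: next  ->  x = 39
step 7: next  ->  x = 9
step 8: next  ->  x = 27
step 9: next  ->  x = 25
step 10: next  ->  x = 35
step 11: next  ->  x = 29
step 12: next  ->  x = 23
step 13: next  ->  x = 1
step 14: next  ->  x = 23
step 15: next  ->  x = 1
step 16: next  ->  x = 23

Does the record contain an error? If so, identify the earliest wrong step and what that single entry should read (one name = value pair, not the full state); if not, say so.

1. x = (39*35 + 28) mod 44 = 29 (same as recorded)
2. x = (39*29 + 28) mod 44 = 15 (checks out)
3. x = (39*15 + 28) mod 44 = 41 (same as recorded)
4. x = (39*41 + 28) mod 44 = 43 (confirmed correct)
5. x = (39*43 + 28) mod 44 = 33 (agrees with the record)
6. x = (39*33 + 28) mod 44 = 39 (no discrepancy)
7. x = (39*39 + 28) mod 44 = 9 (no discrepancy)
8. x = (39*9 + 28) mod 44 = 27 (confirmed correct)
9. x = (39*27 + 28) mod 44 = 25 (matches)
10. x = (39*25 + 28) mod 44 = 35 (same as recorded)
11. x = (39*35 + 28) mod 44 = 29 (exactly as logged)
12. x = (39*29 + 28) mod 44 = 15 (the entry is off here)
First deviation found at step 12; the corrected entry is x = 15.

step 12, x = 15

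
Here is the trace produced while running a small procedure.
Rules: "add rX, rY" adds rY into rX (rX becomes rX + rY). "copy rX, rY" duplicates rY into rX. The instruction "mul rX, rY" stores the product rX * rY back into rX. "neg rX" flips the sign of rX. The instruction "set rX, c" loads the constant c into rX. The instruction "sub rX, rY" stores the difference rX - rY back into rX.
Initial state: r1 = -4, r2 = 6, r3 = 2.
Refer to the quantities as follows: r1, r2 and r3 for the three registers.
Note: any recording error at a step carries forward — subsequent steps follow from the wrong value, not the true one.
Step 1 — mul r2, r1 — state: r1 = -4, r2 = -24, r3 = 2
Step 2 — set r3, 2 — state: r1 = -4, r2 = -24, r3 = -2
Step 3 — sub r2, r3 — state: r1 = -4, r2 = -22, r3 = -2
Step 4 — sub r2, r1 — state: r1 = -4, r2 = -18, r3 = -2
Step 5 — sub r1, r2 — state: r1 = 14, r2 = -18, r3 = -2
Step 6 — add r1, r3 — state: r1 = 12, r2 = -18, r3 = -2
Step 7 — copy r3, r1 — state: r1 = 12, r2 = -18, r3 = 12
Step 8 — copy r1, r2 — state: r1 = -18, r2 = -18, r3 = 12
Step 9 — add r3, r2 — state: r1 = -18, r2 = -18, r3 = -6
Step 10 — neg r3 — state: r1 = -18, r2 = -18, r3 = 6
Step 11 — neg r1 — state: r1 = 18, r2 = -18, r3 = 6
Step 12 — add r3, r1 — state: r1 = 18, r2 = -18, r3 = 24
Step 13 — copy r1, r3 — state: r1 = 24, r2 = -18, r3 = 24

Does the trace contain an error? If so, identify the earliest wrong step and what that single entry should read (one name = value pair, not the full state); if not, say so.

1. r2 = 6 * -4 = -24 (verified)
2. r3 = 2 (the recorded entry deviates here)
First incorrect step: 2; the correct value is r3 = 2.

step 2, r3 = 2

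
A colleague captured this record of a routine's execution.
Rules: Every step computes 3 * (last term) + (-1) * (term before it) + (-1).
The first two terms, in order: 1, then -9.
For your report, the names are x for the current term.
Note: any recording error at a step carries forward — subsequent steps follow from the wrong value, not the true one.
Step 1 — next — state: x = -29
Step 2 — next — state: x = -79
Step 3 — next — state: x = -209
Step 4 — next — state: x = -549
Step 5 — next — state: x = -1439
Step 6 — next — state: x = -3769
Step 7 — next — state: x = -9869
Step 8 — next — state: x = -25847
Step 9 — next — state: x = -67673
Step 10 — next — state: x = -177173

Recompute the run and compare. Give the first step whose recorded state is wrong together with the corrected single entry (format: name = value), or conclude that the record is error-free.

step 8, x = -25839

Recomputing the run from the initial state:
step 1: x = -29
step 2: x = -79
step 3: x = -209
step 4: x = -549
step 5: x = -1439
step 6: x = -3769
step 7: x = -9869
step 8: x = -25839
step 9: x = -67649
step 10: x = -177109
The first disagreement with the record is at step 8, where the value should be x = -25839.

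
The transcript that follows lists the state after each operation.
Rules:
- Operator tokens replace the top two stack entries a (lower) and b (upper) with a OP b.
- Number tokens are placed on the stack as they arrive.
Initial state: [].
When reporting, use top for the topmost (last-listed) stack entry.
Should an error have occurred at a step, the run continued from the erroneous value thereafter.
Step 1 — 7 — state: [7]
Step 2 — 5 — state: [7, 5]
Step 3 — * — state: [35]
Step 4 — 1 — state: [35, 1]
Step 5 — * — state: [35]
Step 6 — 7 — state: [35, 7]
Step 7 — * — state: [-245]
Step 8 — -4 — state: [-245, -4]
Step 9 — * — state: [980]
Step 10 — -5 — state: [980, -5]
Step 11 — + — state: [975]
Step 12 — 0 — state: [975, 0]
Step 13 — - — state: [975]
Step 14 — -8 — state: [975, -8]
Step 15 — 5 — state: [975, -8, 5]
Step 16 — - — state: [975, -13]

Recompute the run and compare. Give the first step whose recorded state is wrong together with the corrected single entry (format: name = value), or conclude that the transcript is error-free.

step 7, top = 245

Step 1: push 7: top = 7 — confirmed correct.
Step 2: push 5: top = 5 — exactly as logged.
Step 3: 7 * 5 = 35 — confirmed correct.
Step 4: push 1: top = 1 — verified.
Step 5: 35 * 1 = 35 — matches.
Step 6: push 7: top = 7 — checks out.
Step 7: 35 * 7 = 245 — the transcript has a different value.
The earliest wrong entry is at step 7: it should read top = 245.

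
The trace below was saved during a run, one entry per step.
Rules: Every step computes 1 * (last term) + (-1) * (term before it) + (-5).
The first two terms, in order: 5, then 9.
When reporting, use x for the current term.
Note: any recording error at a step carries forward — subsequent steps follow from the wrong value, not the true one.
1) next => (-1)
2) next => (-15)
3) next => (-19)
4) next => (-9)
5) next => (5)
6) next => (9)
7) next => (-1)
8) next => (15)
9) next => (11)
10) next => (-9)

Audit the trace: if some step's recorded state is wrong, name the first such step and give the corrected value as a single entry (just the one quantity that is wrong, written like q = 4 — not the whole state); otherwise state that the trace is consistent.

step 8, x = -15

Recomputing the run from the initial state:
step 1: x = -1
step 2: x = -15
step 3: x = -19
step 4: x = -9
step 5: x = 5
step 6: x = 9
step 7: x = -1
step 8: x = -15
step 9: x = -19
step 10: x = -9
The first disagreement with the trace is at step 8, where the value should be x = -15.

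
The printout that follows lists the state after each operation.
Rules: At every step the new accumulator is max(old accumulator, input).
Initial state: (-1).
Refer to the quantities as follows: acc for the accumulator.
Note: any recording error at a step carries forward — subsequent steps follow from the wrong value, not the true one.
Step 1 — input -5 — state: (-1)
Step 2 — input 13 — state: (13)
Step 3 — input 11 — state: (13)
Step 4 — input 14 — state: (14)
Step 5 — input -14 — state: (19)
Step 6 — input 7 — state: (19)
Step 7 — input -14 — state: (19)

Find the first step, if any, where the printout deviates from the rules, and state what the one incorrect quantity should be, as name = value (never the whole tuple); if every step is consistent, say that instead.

Step 1: acc = max(-1, -5) = -1 — verified.
Step 2: acc = max(-1, 13) = 13 — no discrepancy.
Step 3: acc = max(13, 11) = 13 — agrees with the printout.
Step 4: acc = max(13, 14) = 14 — consistent with the printout.
Step 5: acc = max(14, -14) = 14 — the printout has a different value.
So the first discrepancy is step 5, where the right value is acc = 14.

step 5, acc = 14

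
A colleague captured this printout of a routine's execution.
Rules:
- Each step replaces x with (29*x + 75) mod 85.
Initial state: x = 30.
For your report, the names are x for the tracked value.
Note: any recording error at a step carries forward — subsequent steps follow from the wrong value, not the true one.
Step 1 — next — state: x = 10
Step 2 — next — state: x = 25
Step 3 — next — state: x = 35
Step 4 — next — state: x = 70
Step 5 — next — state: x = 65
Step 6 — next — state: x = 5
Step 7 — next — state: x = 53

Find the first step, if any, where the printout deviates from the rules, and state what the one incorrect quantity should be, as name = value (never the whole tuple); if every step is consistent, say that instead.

Step 1: x = (29*30 + 75) mod 85 = 10 — checks out.
Step 2: x = (29*10 + 75) mod 85 = 25 — checks out.
Step 3: x = (29*25 + 75) mod 85 = 35 — confirmed correct.
Step 4: x = (29*35 + 75) mod 85 = 70 — in agreement.
Step 5: x = (29*70 + 75) mod 85 = 65 — no discrepancy.
Step 6: x = (29*65 + 75) mod 85 = 5 — no discrepancy.
Step 7: x = (29*5 + 75) mod 85 = 50 — the entry is off here.
The audit stops at step 7: the recorded entry is wrong and should be x = 50.

step 7, x = 50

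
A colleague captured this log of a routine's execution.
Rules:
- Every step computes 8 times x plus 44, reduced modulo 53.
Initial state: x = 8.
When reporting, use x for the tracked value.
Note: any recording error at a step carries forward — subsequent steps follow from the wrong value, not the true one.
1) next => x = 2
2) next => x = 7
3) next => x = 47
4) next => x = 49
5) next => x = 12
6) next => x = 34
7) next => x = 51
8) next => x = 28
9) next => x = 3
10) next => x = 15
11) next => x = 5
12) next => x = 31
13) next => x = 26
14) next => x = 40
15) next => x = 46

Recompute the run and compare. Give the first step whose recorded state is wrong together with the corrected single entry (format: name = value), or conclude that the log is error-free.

step 13, x = 27

step 1: x = (8*8 + 44) mod 53 = 2 -> confirmed correct
step 2: x = (8*2 + 44) mod 53 = 7 -> consistent with the log
step 3: x = (8*7 + 44) mod 53 = 47 -> checks out
step 4: x = (8*47 + 44) mod 53 = 49 -> checks out
step 5: x = (8*49 + 44) mod 53 = 12 -> verified
step 6: x = (8*12 + 44) mod 53 = 34 -> consistent with the log
step 7: x = (8*34 + 44) mod 53 = 51 -> exactly as logged
step 8: x = (8*51 + 44) mod 53 = 28 -> confirmed correct
step 9: x = (8*28 + 44) mod 53 = 3 -> agrees with the log
step 10: x = (8*3 + 44) mod 53 = 15 -> exactly as logged
step 11: x = (8*15 + 44) mod 53 = 5 -> in agreement
step 12: x = (8*5 + 44) mod 53 = 31 -> confirmed correct
step 13: x = (8*31 + 44) mod 53 = 27 -> this is not what the log shows
Step 13 is the first one off; corrected, x = 27.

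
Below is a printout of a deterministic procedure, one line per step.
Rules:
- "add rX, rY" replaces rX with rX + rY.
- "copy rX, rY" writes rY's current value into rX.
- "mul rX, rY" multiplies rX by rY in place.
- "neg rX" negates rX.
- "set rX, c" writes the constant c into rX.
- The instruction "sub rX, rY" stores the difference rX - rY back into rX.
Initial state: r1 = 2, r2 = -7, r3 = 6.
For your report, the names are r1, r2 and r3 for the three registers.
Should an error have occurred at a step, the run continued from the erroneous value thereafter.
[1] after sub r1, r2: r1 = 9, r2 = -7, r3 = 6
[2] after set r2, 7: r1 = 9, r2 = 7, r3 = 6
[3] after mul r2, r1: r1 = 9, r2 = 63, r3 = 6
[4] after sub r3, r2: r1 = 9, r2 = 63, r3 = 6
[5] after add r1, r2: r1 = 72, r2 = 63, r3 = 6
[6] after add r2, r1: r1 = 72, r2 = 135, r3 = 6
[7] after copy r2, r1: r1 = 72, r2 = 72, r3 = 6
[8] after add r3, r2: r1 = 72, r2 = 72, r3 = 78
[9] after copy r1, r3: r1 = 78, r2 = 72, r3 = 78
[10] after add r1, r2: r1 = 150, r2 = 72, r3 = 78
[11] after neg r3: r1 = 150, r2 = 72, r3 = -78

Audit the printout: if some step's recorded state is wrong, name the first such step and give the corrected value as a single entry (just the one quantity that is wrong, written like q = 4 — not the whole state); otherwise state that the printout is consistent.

step 4, r3 = -57

Recomputing the run from the initial state:
step 1: r1 = 9, r2 = -7, r3 = 6
step 2: r1 = 9, r2 = 7, r3 = 6
step 3: r1 = 9, r2 = 63, r3 = 6
step 4: r1 = 9, r2 = 63, r3 = -57
step 5: r1 = 72, r2 = 63, r3 = -57
step 6: r1 = 72, r2 = 135, r3 = -57
step 7: r1 = 72, r2 = 72, r3 = -57
step 8: r1 = 72, r2 = 72, r3 = 15
step 9: r1 = 15, r2 = 72, r3 = 15
step 10: r1 = 87, r2 = 72, r3 = 15
step 11: r1 = 87, r2 = 72, r3 = -15
The first disagreement with the printout is at step 4, where the value should be r3 = -57.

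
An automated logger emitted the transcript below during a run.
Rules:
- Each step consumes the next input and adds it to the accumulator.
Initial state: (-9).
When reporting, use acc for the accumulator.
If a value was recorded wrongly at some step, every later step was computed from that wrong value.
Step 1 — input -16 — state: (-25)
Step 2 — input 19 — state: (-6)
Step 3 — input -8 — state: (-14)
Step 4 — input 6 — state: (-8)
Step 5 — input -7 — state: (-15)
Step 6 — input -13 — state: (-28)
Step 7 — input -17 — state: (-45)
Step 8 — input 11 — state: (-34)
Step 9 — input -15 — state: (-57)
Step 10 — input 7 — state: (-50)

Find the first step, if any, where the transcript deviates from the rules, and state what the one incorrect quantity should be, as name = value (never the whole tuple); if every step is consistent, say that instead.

step 9, acc = -49

step 1: acc = -9 + -16 = -25 -> agrees with the transcript
step 2: acc = -25 + 19 = -6 -> matches
step 3: acc = -6 + -8 = -14 -> consistent with the transcript
step 4: acc = -14 + 6 = -8 -> consistent with the transcript
step 5: acc = -8 + -7 = -15 -> confirmed correct
step 6: acc = -15 + -13 = -28 -> same as recorded
step 7: acc = -28 + -17 = -45 -> in agreement
step 8: acc = -45 + 11 = -34 -> agrees with the transcript
step 9: acc = -34 + -15 = -49 -> a discrepancy with the transcript
First deviation found at step 9; the corrected entry is acc = -49.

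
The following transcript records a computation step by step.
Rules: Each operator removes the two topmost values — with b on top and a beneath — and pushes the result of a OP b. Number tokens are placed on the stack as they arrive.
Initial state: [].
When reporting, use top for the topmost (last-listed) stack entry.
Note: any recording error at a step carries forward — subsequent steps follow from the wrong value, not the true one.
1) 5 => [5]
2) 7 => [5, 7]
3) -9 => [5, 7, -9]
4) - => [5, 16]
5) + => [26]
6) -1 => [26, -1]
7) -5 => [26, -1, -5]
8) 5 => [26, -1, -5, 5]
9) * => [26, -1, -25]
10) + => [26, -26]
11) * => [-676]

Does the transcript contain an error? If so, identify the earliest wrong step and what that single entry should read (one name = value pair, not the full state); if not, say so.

Step 1: push 5: top = 5 — consistent with the transcript.
Step 2: push 7: top = 7 — matches.
Step 3: push -9: top = -9 — exactly as logged.
Step 4: 7 - -9 = 16 — agrees with the transcript.
Step 5: 5 + 16 = 21 — the recorded entry deviates here.
The audit stops at step 5: the recorded entry is wrong and should be top = 21.

step 5, top = 21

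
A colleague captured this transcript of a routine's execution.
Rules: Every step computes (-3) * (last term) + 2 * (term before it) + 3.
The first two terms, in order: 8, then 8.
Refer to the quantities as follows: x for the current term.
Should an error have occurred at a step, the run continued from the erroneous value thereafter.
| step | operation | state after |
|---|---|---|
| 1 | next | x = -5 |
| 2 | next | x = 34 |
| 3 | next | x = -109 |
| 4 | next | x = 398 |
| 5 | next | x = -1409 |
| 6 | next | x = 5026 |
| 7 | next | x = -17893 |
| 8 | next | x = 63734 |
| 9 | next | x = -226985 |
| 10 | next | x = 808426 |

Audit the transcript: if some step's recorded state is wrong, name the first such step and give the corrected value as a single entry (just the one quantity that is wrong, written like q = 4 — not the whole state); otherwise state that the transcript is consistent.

Recomputing the run from the initial state:
step 1: x = -5
step 2: x = 34
step 3: x = -109
step 4: x = 398
step 5: x = -1409
step 6: x = 5026
step 7: x = -17893
step 8: x = 63734
step 9: x = -226985
step 10: x = 808426
This matches the transcript at every step.

no error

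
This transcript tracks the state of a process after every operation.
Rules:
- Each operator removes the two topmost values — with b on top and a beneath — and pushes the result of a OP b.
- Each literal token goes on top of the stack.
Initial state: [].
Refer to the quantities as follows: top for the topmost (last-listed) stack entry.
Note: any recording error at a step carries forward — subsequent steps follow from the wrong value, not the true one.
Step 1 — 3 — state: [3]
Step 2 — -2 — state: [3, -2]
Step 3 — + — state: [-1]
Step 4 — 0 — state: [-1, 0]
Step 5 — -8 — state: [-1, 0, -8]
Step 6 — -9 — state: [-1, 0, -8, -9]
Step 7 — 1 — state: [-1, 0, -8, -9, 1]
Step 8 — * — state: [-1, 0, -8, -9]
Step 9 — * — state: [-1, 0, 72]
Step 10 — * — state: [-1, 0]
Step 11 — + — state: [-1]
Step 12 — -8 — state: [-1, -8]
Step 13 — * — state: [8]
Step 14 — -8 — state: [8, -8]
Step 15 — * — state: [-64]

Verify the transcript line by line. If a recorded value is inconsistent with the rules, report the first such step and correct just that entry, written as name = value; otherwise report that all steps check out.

step 1: push 3: top = 3 -> confirmed correct
step 2: push -2: top = -2 -> exactly as logged
step 3: 3 + -2 = 1 -> the transcript has a different value
Conclusion: step 3 carries the first error; the entry should be top = 1.

step 3, top = 1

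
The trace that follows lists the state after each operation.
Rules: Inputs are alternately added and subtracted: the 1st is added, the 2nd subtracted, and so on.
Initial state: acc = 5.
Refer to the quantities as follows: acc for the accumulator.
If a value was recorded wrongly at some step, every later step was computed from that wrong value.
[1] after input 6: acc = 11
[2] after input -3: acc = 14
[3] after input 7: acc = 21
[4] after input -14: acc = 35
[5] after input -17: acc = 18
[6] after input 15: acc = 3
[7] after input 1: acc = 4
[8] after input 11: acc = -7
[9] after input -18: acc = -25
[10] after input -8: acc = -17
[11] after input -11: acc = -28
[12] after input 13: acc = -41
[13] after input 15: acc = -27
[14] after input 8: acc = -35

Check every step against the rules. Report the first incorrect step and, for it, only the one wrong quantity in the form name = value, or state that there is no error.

step 13, acc = -26

Recomputing the run from the initial state:
step 1: acc = 11
step 2: acc = 14
step 3: acc = 21
step 4: acc = 35
step 5: acc = 18
step 6: acc = 3
step 7: acc = 4
step 8: acc = -7
step 9: acc = -25
step 10: acc = -17
step 11: acc = -28
step 12: acc = -41
step 13: acc = -26
step 14: acc = -34
The first disagreement with the trace is at step 13, where the value should be acc = -26.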